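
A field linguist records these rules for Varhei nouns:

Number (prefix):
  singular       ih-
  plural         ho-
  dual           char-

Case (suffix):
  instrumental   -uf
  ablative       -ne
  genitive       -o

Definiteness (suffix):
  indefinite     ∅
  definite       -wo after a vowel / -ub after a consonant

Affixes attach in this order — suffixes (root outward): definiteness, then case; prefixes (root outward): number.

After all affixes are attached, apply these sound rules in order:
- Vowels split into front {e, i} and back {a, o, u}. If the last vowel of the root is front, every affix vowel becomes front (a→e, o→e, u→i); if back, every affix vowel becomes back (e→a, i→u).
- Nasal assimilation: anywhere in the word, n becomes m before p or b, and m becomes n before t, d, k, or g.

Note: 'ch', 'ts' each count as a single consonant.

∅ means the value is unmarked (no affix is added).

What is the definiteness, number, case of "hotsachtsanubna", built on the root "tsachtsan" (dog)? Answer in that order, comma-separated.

definite, plural, ablative

Segment: ho-tsachtsan-ub-ne.
definiteness: -wo/ub → definite.
number: ho- → plural.
case: -ne → ablative.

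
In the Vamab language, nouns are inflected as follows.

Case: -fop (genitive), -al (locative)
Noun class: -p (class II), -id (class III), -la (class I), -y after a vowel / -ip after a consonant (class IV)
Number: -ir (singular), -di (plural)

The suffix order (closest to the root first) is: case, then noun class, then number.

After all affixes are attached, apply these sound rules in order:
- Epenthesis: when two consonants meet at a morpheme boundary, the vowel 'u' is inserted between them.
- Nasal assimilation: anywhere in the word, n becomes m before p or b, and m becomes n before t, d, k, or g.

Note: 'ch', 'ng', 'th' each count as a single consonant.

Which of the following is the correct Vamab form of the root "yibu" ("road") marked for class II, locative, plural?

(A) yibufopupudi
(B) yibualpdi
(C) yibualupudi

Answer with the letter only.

C

Attach case locative -al → yibual.
Attach noun class class II -p → yibualp.
Attach number plural -di → yibualpdi.
Apply epenthesis: yibualpdi → yibualupudi.
Nasal assimilation: no change.
So the correct form is yibualupudi, option (C).
(A) yibufopupudi is wrong: it uses genitive instead of locative for case.
(B) yibualpdi is wrong: it fails to apply the sound rule(s).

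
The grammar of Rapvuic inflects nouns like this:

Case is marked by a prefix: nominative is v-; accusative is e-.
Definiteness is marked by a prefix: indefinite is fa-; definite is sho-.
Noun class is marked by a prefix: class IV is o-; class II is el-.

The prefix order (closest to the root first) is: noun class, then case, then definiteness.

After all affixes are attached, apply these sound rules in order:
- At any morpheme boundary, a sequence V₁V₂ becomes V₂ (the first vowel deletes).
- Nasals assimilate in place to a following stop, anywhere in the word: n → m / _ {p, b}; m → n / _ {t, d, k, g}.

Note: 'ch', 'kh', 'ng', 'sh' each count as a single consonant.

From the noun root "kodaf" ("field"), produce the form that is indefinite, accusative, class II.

felkodaf

Attach noun class class II el- → elkodaf.
Attach case accusative e- → eelkodaf.
Attach definiteness indefinite fa- → faeelkodaf.
Apply vowel deletion: faeelkodaf → felkodaf.
Nasal assimilation: no change.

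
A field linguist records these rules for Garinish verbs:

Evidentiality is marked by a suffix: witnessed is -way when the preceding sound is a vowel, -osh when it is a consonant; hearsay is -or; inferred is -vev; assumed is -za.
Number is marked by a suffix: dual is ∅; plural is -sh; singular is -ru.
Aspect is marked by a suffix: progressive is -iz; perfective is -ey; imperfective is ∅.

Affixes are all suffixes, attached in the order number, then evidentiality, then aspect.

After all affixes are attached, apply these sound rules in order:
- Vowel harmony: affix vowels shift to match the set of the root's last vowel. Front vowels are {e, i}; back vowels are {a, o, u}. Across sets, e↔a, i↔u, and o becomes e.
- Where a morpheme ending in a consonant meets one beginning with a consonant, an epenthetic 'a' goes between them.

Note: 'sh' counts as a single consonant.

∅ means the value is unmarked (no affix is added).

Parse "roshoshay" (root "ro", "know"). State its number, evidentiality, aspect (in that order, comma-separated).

Segment: ro-sh-osh-ey.
number: -sh → plural.
evidentiality: -way/osh → witnessed.
aspect: -ey → perfective.

plural, witnessed, perfective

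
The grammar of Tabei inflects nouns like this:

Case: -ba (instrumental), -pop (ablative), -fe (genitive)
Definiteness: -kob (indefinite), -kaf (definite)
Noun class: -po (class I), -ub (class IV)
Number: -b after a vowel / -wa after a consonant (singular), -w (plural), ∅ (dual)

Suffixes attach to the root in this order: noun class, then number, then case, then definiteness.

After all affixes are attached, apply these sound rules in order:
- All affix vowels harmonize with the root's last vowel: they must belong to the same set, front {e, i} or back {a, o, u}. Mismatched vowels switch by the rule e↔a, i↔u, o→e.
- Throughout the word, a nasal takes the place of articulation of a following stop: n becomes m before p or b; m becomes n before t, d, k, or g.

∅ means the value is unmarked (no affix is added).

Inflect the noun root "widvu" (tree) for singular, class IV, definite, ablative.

Attach noun class class IV -ub → widvuub.
Attach number singular -wa (after consonant 'b') → widvuubwa.
Attach case ablative -pop → widvuubwapop.
Attach definiteness definite -kaf → widvuubwapopkaf.
Vowel harmony: no change.
Nasal assimilation: no change.

widvuubwapopkaf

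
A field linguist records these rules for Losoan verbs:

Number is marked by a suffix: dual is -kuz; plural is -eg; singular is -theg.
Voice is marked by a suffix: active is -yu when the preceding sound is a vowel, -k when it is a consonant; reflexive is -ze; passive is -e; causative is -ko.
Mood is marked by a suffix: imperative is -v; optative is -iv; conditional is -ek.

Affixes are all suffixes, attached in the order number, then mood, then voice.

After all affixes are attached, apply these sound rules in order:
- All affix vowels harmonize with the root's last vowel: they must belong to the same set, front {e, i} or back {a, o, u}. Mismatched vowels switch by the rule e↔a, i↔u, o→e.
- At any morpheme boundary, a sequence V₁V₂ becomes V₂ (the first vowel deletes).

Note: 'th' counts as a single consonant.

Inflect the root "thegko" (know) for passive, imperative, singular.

thegkothagva

Attach number singular -theg → thegkotheg.
Attach mood imperative -v → thegkothegv.
Attach voice passive -e → thegkothegve.
Apply vowel harmony: thegkothegve → thegkothagva.
Vowel deletion: no change.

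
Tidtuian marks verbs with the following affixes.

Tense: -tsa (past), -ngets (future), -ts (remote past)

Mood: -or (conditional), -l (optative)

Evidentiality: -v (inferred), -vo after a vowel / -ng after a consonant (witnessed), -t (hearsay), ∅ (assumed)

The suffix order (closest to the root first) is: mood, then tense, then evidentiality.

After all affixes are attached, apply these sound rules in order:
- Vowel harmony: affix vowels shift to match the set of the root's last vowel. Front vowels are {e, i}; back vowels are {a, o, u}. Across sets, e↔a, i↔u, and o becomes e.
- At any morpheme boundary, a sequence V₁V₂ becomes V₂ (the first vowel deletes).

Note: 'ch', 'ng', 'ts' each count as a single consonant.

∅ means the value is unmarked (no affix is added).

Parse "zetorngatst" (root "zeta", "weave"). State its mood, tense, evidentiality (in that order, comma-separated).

Segment: zeta-or-ngets-t.
mood: -or → conditional.
tense: -ngets → future.
evidentiality: -t → hearsay.

conditional, future, hearsay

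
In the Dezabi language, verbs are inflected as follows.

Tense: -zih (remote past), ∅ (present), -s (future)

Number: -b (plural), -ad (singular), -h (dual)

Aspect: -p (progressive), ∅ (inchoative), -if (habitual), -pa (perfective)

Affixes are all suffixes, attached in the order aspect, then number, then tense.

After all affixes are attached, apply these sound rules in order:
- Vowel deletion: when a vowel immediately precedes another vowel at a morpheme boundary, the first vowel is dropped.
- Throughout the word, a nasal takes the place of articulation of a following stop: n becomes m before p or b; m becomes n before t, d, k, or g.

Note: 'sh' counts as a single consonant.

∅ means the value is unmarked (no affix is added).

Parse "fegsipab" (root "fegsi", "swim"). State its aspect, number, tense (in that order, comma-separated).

perfective, plural, present

Segment: fegsi-pa-b.
aspect: -pa → perfective.
number: -b → plural.
tense: ∅ → present.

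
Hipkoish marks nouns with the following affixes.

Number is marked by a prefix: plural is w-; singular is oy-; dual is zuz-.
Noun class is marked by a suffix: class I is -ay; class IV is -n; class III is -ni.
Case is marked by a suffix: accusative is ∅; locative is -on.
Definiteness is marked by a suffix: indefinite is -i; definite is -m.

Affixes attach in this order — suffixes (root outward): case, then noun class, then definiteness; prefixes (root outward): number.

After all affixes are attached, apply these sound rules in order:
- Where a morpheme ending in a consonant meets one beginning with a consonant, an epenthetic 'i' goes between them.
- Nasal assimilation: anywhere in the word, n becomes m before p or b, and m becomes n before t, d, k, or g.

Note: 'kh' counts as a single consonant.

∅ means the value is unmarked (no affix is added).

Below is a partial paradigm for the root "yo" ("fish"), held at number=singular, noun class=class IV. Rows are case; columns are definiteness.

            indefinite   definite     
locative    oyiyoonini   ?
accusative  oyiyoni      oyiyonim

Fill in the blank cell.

Attach case locative -on → yoon.
Attach number singular oy- → oyyoon.
Attach noun class class IV -n → oyyoonn.
Attach definiteness definite -m → oyyoonnm.
Apply epenthesis: oyyoonnm → oyiyooninim.
Nasal assimilation: no change.

oyiyooninim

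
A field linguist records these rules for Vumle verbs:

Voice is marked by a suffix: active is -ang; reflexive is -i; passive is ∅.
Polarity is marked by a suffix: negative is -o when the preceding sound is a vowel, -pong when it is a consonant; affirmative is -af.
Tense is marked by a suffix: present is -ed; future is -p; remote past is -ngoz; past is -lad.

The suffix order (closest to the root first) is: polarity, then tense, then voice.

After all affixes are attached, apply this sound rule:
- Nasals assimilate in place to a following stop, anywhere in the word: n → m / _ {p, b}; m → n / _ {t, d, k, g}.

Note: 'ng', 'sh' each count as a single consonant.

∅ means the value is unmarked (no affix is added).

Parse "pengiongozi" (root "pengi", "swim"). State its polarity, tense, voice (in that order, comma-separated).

Segment: pengi-o-ngoz-i.
polarity: -o/pong → negative.
tense: -ngoz → remote past.
voice: -i → reflexive.

negative, remote past, reflexive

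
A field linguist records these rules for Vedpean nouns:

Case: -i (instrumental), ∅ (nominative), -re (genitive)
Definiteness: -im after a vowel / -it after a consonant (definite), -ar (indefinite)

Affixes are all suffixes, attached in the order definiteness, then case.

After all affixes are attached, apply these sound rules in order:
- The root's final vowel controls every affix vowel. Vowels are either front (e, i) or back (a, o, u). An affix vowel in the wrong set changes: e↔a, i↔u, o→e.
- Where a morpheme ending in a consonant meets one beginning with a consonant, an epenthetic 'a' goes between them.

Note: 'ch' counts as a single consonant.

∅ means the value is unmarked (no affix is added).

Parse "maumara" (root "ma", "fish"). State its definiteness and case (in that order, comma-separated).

Segment: ma-im-re.
definiteness: -im/it → definite.
case: -re → genitive.

definite, genitive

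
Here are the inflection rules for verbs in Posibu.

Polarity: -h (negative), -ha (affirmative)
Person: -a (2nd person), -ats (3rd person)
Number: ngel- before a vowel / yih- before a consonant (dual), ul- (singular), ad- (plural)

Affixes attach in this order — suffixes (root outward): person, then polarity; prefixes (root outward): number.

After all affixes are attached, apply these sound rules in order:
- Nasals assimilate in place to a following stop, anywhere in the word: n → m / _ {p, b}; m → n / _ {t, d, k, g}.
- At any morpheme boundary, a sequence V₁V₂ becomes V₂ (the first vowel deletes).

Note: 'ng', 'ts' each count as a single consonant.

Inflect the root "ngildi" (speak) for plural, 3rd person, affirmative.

Attach number plural ad- → adngildi.
Attach person 3rd person -ats → adngildiats.
Attach polarity affirmative -ha → adngildiatsha.
Nasal assimilation: no change.
Apply vowel deletion: adngildiatsha → adngildatsha.

adngildatsha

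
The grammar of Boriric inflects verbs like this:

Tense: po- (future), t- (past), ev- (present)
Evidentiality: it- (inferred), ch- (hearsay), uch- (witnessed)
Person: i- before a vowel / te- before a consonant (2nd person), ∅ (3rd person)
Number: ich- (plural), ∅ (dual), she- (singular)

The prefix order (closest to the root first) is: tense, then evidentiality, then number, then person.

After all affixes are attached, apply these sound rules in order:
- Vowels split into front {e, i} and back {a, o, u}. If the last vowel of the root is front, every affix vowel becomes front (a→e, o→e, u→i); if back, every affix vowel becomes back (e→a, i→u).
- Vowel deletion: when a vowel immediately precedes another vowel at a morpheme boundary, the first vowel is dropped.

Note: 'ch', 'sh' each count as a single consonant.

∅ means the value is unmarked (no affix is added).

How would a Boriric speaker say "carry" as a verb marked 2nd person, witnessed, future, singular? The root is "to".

tashuchpoto

Attach tense future po- → poto.
Attach evidentiality witnessed uch- → uchpoto.
Attach number singular she- → sheuchpoto.
Attach person 2nd person te- (before consonant 'sh') → tesheuchpoto.
Apply vowel harmony: tesheuchpoto → tashauchpoto.
Apply vowel deletion: tashauchpoto → tashuchpoto.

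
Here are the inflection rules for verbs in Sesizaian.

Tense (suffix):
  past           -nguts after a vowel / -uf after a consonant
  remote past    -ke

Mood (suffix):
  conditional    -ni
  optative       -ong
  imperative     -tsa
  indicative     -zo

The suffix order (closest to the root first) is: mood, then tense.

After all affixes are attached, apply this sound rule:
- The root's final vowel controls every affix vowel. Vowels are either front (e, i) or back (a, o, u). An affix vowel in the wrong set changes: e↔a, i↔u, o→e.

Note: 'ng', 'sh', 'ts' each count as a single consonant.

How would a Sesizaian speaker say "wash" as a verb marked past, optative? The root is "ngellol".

Attach mood optative -ong → ngellolong.
Attach tense past -uf (after consonant 'ng') → ngellolonguf.
Vowel harmony: no change.

ngellolonguf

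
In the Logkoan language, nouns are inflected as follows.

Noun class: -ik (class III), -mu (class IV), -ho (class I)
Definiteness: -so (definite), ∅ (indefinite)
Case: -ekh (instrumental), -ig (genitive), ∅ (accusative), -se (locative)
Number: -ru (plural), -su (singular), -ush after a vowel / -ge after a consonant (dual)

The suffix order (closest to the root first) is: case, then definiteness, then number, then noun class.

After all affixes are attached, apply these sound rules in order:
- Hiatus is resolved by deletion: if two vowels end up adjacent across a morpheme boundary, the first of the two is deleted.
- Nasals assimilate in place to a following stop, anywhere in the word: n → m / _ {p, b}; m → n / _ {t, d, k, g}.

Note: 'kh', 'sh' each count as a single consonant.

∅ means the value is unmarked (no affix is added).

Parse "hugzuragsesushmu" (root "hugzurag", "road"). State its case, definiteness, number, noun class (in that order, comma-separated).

Segment: hugzurag-se-so-ush-mu.
case: -se → locative.
definiteness: -so → definite.
number: -ush/ge → dual.
noun class: -mu → class IV.

locative, definite, dual, class IV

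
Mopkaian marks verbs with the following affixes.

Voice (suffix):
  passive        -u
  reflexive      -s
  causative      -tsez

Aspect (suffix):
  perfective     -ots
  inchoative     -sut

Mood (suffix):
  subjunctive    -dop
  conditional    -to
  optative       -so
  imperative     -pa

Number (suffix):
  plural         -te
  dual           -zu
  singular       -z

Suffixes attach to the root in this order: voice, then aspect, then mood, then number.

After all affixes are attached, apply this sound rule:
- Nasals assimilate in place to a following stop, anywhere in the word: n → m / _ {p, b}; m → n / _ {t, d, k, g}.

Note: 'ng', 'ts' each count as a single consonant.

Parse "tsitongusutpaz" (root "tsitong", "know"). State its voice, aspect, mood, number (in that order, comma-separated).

passive, inchoative, imperative, singular

Segment: tsitong-u-sut-pa-z.
voice: -u → passive.
aspect: -sut → inchoative.
mood: -pa → imperative.
number: -z → singular.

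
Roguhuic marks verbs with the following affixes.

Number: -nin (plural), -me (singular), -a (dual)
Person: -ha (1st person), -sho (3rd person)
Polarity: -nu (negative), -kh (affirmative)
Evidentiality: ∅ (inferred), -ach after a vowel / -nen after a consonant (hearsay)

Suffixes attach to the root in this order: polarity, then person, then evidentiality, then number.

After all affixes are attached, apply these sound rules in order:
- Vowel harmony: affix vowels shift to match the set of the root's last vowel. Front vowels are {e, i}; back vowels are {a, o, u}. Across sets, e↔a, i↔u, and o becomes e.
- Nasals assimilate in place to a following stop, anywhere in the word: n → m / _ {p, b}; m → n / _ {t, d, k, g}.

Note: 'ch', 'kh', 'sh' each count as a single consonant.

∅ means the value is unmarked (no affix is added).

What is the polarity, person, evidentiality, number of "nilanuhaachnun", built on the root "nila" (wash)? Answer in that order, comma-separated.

Segment: nila-nu-ha-ach-nin.
polarity: -nu → negative.
person: -ha → 1st person.
evidentiality: -ach/nen → hearsay.
number: -nin → plural.

negative, 1st person, hearsay, plural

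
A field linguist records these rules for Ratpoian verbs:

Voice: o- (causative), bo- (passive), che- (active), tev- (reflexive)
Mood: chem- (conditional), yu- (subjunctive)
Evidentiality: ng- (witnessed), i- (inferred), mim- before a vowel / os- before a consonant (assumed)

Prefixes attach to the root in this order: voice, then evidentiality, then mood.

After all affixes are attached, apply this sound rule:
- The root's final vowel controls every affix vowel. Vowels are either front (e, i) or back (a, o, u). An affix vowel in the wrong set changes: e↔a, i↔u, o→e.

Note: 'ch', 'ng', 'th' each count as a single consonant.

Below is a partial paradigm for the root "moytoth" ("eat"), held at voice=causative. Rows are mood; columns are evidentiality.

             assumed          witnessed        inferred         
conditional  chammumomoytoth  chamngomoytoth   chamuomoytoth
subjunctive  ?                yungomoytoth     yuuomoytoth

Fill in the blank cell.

yumumomoytoth

Attach voice causative o- → omoytoth.
Attach evidentiality assumed mim- (before vowel 'o') → mimomoytoth.
Attach mood subjunctive yu- → yumimomoytoth.
Apply vowel harmony: yumimomoytoth → yumumomoytoth.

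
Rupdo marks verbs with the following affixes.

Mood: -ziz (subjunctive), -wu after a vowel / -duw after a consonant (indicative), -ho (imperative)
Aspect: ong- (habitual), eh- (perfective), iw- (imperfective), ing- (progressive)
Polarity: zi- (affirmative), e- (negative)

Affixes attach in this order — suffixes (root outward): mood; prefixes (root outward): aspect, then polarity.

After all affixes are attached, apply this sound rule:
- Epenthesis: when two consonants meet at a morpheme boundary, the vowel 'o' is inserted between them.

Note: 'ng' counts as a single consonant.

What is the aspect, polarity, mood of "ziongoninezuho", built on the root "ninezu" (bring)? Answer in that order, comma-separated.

Segment: zi-ong-ninezu-ho.
aspect: ong- → habitual.
polarity: zi- → affirmative.
mood: -ho → imperative.

habitual, affirmative, imperative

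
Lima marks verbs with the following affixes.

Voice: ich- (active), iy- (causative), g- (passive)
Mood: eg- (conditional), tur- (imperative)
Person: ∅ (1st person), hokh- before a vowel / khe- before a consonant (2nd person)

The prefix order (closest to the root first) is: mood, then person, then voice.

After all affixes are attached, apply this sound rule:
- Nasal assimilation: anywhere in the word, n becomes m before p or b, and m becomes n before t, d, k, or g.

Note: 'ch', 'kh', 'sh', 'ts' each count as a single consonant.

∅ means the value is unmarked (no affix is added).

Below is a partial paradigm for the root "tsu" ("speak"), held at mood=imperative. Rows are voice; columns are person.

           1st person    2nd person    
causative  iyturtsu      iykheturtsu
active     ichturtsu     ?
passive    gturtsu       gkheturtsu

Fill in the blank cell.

Attach mood imperative tur- → turtsu.
Attach person 2nd person khe- (before consonant 't') → kheturtsu.
Attach voice active ich- → ichkheturtsu.
Nasal assimilation: no change.

ichkheturtsu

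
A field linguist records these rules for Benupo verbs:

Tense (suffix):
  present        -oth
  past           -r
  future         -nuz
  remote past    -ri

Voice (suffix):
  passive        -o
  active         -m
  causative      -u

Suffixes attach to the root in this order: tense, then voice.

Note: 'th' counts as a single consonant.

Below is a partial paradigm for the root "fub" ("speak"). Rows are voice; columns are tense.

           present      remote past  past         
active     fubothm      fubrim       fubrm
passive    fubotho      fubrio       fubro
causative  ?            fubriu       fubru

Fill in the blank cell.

fubothu

Attach tense present -oth → fuboth.
Attach voice causative -u → fubothu.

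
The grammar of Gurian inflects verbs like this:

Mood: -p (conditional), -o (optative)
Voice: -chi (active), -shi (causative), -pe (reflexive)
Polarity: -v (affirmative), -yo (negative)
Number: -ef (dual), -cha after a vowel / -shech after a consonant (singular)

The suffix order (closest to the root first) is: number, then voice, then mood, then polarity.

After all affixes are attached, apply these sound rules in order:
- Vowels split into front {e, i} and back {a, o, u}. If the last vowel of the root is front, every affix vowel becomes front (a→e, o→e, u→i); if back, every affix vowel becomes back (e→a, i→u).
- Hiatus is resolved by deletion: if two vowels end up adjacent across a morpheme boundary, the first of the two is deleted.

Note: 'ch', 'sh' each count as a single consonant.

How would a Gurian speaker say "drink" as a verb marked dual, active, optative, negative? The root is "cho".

Attach number dual -ef → choef.
Attach voice active -chi → choefchi.
Attach mood optative -o → choefchio.
Attach polarity negative -yo → choefchioyo.
Apply vowel harmony: choefchioyo → choafchuoyo.
Apply vowel deletion: choafchuoyo → chafchoyo.

chafchoyo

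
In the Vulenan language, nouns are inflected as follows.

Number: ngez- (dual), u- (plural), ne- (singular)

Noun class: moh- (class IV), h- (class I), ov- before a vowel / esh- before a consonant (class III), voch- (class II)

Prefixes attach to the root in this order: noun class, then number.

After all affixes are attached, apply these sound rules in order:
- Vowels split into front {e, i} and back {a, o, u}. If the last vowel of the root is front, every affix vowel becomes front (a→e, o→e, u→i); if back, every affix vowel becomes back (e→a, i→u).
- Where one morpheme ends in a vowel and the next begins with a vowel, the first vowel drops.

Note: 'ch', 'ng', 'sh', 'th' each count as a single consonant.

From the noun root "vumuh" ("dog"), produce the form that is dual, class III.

Attach noun class class III esh- (before consonant 'v') → eshvumuh.
Attach number dual ngez- → ngezeshvumuh.
Apply vowel harmony: ngezeshvumuh → ngazashvumuh.
Vowel deletion: no change.

ngazashvumuh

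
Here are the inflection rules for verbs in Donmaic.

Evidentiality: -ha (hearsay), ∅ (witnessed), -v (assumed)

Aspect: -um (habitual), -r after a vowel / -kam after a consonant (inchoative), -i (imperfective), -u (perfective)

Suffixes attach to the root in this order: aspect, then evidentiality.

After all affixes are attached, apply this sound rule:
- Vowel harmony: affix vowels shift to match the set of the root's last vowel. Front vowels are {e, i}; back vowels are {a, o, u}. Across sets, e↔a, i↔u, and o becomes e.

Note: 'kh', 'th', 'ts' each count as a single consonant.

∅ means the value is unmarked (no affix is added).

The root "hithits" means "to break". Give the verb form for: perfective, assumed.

hithitsiv

Attach aspect perfective -u → hithitsu.
Attach evidentiality assumed -v → hithitsuv.
Apply vowel harmony: hithitsuv → hithitsiv.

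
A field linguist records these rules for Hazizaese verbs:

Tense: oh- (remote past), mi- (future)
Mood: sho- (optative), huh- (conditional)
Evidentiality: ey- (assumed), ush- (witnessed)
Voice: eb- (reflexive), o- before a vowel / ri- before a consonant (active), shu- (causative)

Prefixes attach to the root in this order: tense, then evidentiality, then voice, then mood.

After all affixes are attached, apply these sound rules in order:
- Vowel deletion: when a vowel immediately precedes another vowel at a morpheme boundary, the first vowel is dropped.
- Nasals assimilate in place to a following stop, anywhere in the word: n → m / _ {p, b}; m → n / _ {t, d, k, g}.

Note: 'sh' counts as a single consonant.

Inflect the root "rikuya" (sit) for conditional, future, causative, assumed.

Attach tense future mi- → mirikuya.
Attach evidentiality assumed ey- → eymirikuya.
Attach voice causative shu- → shueymirikuya.
Attach mood conditional huh- → huhshueymirikuya.
Apply vowel deletion: huhshueymirikuya → huhsheymirikuya.
Nasal assimilation: no change.

huhsheymirikuya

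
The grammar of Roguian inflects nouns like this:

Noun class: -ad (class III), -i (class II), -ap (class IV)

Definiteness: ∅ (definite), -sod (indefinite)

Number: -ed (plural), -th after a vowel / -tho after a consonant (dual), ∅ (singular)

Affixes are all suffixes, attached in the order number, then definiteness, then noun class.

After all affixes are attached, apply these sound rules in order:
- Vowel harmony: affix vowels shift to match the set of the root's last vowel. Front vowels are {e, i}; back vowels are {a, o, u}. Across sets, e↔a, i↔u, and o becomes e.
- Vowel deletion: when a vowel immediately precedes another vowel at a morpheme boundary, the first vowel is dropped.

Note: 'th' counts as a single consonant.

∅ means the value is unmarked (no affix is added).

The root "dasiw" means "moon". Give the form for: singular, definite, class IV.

number = singular: zero marking, form stays dasiw.
definiteness = definite: zero marking, form stays dasiw.
Attach noun class class IV -ap → dasiwap.
Apply vowel harmony: dasiwap → dasiwep.
Vowel deletion: no change.

dasiwep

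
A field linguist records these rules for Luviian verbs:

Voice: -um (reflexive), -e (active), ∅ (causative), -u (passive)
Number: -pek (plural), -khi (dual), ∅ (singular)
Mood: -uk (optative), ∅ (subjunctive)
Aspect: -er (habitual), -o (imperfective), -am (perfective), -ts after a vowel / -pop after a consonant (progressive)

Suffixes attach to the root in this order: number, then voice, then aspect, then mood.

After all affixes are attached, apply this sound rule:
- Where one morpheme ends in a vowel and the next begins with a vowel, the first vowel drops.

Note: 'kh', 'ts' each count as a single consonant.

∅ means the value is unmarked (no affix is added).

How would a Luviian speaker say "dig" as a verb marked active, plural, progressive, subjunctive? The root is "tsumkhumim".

Attach number plural -pek → tsumkhumimpek.
Attach voice active -e → tsumkhumimpeke.
Attach aspect progressive -ts (after vowel 'e') → tsumkhumimpekets.
mood = subjunctive: zero marking, form stays tsumkhumimpekets.
Vowel deletion: no change.

tsumkhumimpekets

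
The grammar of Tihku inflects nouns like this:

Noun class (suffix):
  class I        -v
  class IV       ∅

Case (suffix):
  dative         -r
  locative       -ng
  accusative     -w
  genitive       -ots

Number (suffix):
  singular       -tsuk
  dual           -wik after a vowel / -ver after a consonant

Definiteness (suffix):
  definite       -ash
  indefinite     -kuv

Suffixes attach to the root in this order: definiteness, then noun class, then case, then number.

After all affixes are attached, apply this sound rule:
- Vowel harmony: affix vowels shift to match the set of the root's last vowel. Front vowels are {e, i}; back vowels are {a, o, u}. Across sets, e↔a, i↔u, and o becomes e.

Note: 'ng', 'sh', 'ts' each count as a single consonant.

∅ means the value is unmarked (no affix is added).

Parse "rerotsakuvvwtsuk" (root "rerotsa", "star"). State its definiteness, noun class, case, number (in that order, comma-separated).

Segment: rerotsa-kuv-v-w-tsuk.
definiteness: -kuv → indefinite.
noun class: -v → class I.
case: -w → accusative.
number: -tsuk → singular.

indefinite, class I, accusative, singular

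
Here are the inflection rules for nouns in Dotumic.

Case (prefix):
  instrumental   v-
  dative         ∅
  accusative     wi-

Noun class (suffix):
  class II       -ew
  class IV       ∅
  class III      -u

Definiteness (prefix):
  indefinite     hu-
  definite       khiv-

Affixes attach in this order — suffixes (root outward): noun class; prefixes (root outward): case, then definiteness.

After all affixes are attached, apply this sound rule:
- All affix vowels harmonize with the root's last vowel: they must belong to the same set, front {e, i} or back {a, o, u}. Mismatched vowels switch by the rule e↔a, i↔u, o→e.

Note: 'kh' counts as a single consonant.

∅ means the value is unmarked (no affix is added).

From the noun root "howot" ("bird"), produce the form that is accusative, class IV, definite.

Attach case accusative wi- → wihowot.
noun class = class IV: zero marking, form stays wihowot.
Attach definiteness definite khiv- → khivwihowot.
Apply vowel harmony: khivwihowot → khuvwuhowot.

khuvwuhowot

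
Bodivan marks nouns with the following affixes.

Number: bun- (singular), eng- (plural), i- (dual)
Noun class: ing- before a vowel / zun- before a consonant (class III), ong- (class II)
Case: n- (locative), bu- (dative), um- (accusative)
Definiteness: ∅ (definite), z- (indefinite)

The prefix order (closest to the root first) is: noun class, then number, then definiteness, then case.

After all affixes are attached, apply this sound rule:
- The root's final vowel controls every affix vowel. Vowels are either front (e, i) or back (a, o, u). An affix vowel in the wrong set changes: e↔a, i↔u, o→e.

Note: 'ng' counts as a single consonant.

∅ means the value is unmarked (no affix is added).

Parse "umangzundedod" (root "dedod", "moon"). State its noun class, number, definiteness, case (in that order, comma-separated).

Segment: um-eng-zun-dedod.
noun class: ing/zun- → class III.
number: eng- → plural.
definiteness: ∅ → definite.
case: um- → accusative.

class III, plural, definite, accusative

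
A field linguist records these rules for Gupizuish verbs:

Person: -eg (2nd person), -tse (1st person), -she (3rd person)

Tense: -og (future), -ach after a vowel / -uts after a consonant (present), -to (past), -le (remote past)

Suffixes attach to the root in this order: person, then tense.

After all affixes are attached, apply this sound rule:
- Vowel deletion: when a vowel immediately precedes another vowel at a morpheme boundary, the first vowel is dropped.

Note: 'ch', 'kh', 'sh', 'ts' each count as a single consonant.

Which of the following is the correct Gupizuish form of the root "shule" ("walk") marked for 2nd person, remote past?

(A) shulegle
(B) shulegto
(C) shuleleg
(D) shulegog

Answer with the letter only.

Attach person 2nd person -eg → shuleeg.
Attach tense remote past -le → shuleegle.
Apply vowel deletion: shuleegle → shulegle.
So the correct form is shulegle, option (A).
(B) shulegto is wrong: it uses past instead of remote past for tense.
(D) shulegog is wrong: it uses future instead of remote past for tense.
(C) shuleleg is wrong: it has the affixes in the wrong order.

A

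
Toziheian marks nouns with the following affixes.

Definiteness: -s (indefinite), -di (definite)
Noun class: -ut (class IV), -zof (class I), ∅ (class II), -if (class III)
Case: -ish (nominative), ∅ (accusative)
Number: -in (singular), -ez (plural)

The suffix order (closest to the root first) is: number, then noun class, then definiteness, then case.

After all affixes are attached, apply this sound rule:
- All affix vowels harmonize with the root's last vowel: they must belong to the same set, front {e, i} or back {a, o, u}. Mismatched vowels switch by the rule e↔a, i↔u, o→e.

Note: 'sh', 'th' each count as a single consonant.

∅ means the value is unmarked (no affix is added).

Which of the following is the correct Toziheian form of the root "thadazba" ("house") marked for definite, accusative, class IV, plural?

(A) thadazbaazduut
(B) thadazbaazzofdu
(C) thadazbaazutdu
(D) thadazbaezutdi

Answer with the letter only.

C

Attach number plural -ez → thadazbaez.
Attach noun class class IV -ut → thadazbaezut.
Attach definiteness definite -di → thadazbaezutdi.
case = accusative: zero marking, form stays thadazbaezutdi.
Apply vowel harmony: thadazbaezutdi → thadazbaazutdu.
So the correct form is thadazbaazutdu, option (C).
(A) thadazbaazduut is wrong: it has the affixes in the wrong order.
(D) thadazbaezutdi is wrong: it fails to apply the sound rule(s).
(B) thadazbaazzofdu is wrong: it uses class I instead of class IV for noun class.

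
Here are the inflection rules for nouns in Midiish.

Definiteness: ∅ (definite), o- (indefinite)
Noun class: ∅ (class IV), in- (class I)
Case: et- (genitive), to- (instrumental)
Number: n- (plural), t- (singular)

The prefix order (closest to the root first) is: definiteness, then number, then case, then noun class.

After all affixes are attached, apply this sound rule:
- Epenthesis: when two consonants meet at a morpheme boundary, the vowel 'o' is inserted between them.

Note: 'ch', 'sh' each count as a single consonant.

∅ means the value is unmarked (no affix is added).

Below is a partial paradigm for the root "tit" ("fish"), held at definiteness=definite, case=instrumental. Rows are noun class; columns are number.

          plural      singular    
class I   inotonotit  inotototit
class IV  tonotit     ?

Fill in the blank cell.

tototit

definiteness = definite: zero marking, form stays tit.
Attach number singular t- → ttit.
Attach case instrumental to- → tottit.
noun class = class IV: zero marking, form stays tottit.
Apply epenthesis: tottit → tototit.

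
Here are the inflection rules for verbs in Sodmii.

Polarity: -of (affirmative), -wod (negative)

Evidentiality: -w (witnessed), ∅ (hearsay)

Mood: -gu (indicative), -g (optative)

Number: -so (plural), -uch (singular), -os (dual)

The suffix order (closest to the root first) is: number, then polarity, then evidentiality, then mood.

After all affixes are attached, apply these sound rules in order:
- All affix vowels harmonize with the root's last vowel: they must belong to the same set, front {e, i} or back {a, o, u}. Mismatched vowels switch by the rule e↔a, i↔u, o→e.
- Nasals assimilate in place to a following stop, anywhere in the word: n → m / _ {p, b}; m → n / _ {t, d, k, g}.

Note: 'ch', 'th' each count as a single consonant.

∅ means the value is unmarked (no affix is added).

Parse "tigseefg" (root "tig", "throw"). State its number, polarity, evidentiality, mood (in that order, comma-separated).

Segment: tig-so-of-g.
number: -so → plural.
polarity: -of → affirmative.
evidentiality: ∅ → hearsay.
mood: -g → optative.

plural, affirmative, hearsay, optative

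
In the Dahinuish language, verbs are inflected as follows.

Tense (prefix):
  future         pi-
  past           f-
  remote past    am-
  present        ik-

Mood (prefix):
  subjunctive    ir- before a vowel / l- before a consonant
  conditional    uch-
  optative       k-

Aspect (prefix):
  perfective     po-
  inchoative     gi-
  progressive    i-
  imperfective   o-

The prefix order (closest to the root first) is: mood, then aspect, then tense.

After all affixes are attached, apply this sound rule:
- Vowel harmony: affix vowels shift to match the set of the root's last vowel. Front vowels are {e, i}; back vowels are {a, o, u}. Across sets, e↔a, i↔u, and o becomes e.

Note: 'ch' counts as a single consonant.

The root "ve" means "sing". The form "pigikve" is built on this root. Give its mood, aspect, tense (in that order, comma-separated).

Segment: pi-gi-k-ve.
mood: k- → optative.
aspect: gi- → inchoative.
tense: pi- → future.

optative, inchoative, future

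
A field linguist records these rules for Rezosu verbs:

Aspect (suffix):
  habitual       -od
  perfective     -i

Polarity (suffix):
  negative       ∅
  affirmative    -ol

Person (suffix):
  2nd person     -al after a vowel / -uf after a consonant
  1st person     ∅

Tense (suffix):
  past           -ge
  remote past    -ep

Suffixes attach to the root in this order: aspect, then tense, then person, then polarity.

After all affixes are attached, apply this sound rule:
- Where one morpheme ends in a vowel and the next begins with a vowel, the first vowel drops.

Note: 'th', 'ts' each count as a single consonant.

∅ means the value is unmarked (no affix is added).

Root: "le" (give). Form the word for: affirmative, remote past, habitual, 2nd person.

Attach aspect habitual -od → leod.
Attach tense remote past -ep → leodep.
Attach person 2nd person -uf (after consonant 'p') → leodepuf.
Attach polarity affirmative -ol → leodepufol.
Apply vowel deletion: leodepufol → lodepufol.

lodepufol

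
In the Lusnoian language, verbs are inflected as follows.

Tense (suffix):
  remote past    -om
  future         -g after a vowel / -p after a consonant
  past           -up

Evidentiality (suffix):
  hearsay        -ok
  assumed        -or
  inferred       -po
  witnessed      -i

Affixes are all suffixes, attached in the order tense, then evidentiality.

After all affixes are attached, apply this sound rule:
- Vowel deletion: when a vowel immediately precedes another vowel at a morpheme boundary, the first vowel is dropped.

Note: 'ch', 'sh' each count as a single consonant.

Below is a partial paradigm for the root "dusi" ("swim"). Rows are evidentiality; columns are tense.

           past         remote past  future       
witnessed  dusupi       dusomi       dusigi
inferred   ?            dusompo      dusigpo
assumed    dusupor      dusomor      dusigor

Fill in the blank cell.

Attach tense past -up → dusiup.
Attach evidentiality inferred -po → dusiuppo.
Apply vowel deletion: dusiuppo → dusuppo.

dusuppo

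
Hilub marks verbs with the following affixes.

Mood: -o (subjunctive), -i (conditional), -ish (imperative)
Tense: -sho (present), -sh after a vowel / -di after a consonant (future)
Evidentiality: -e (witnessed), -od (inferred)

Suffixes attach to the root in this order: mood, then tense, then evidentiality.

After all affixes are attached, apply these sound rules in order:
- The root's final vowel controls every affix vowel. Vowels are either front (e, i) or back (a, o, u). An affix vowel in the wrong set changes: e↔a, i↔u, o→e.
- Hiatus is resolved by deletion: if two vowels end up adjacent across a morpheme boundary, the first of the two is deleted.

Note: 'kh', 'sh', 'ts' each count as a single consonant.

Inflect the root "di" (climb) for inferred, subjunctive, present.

Attach mood subjunctive -o → dio.
Attach tense present -sho → diosho.
Attach evidentiality inferred -od → dioshood.
Apply vowel harmony: dioshood → diesheed.
Apply vowel deletion: diesheed → deshed.

deshed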